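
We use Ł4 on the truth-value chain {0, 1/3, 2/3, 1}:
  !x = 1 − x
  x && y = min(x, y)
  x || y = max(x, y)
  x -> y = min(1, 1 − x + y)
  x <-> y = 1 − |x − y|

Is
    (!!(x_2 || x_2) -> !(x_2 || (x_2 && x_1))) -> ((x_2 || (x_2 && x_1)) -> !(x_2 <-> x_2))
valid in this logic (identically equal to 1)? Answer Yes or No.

Counterexample: take x_1 = 0, x_2 = 1/3.
x_2 || x_2 = 1/3 || 1/3 = 1/3
!(x_2 || x_2) = !1/3 = 2/3
!!(x_2 || x_2) = !2/3 = 1/3
x_2 && x_1 = 1/3 && 0 = 0
x_2 || (x_2 && x_1) = 1/3 || 0 = 1/3
!(x_2 || (x_2 && x_1)) = !1/3 = 2/3
!!(x_2 || x_2) -> !(x_2 || (x_2 && x_1)) = 1/3 -> 2/3 = 1
x_2 && x_1 = 1/3 && 0 = 0
x_2 || (x_2 && x_1) = 1/3 || 0 = 1/3
x_2 <-> x_2 = 1/3 <-> 1/3 = 1
!(x_2 <-> x_2) = !1 = 0
(x_2 || (x_2 && x_1)) -> !(x_2 <-> x_2) = 1/3 -> 0 = 2/3
(!!(x_2 || x_2) -> !(x_2 || (x_2 && x_1))) -> ((x_2 || (x_2 && x_1)) -> !(x_2 <-> x_2)) = 1 -> 2/3 = 2/3
This gives 2/3 ≠ 1.

No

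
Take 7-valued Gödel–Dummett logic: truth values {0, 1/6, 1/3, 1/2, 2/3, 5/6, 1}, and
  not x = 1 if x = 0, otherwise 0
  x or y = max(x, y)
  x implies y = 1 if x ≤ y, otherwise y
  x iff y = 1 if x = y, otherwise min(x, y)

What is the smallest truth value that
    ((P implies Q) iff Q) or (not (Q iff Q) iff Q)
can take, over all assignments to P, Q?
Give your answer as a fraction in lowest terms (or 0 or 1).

Take P = 0, Q = 1/6:
P implies Q = 0 implies 1/6 = 1
(P implies Q) iff Q = 1 iff 1/6 = 1/6
Q iff Q = 1/6 iff 1/6 = 1
not (Q iff Q) = not 1 = 0
not (Q iff Q) iff Q = 0 iff 1/6 = 0
((P implies Q) iff Q) or (not (Q iff Q) iff Q) = 1/6 or 0 = 1/6
No assignment yields a value below 1/6, so this is the minimum.

1/6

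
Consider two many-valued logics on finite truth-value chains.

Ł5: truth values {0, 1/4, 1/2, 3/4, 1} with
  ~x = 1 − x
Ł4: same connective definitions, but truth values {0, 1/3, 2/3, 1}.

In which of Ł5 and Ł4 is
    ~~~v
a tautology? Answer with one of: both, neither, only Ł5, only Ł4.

In Ł5: at v = 1/4 the value is 3/4 — not a tautology.
In Ł4: at v = 1/3 the value is 2/3 — not a tautology.

neither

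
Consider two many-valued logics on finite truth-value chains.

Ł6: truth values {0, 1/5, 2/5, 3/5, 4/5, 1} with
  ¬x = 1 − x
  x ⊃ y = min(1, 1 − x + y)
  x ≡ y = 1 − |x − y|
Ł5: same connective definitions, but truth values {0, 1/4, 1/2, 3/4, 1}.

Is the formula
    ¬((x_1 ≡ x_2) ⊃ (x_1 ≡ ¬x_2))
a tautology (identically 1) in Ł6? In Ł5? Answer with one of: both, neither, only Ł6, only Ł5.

neither

In Ł6: at x_1 = 0, x_2 = 1/5 the value is 3/5 — not a tautology.
In Ł5: at x_1 = 0, x_2 = 1/4 the value is 1/2 — not a tautology.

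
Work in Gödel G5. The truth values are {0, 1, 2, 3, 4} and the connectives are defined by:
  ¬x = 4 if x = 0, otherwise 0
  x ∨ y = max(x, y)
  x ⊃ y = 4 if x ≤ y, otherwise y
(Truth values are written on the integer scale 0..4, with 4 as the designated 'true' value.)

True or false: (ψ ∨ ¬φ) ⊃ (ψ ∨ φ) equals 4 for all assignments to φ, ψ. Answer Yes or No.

No

Counterexample: take φ = 0, ψ = 0.
¬φ = ¬0 = 4
ψ ∨ ¬φ = 0 ∨ 4 = 4
ψ ∨ φ = 0 ∨ 0 = 0
(ψ ∨ ¬φ) ⊃ (ψ ∨ φ) = 4 ⊃ 0 = 0
This gives 0 ≠ 4.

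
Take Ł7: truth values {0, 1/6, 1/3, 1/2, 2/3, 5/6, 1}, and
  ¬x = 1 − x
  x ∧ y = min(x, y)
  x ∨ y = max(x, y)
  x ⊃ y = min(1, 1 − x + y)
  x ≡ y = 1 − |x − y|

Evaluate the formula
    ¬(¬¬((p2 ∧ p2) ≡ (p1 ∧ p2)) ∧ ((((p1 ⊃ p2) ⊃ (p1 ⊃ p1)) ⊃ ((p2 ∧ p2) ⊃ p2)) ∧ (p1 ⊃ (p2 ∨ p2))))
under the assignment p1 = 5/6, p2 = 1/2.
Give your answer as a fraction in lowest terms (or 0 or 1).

1/3

p2 ∧ p2 = 1/2 ∧ 1/2 = 1/2
p1 ∧ p2 = 5/6 ∧ 1/2 = 1/2
(p2 ∧ p2) ≡ (p1 ∧ p2) = 1/2 ≡ 1/2 = 1
¬((p2 ∧ p2) ≡ (p1 ∧ p2)) = ¬1 = 0
¬¬((p2 ∧ p2) ≡ (p1 ∧ p2)) = ¬0 = 1
p1 ⊃ p2 = 5/6 ⊃ 1/2 = 2/3
p1 ⊃ p1 = 5/6 ⊃ 5/6 = 1
(p1 ⊃ p2) ⊃ (p1 ⊃ p1) = 2/3 ⊃ 1 = 1
p2 ∧ p2 = 1/2 ∧ 1/2 = 1/2
(p2 ∧ p2) ⊃ p2 = 1/2 ⊃ 1/2 = 1
((p1 ⊃ p2) ⊃ (p1 ⊃ p1)) ⊃ ((p2 ∧ p2) ⊃ p2) = 1 ⊃ 1 = 1
p2 ∨ p2 = 1/2 ∨ 1/2 = 1/2
p1 ⊃ (p2 ∨ p2) = 5/6 ⊃ 1/2 = 2/3
(((p1 ⊃ p2) ⊃ (p1 ⊃ p1)) ⊃ ((p2 ∧ p2) ⊃ p2)) ∧ (p1 ⊃ (p2 ∨ p2)) = 1 ∧ 2/3 = 2/3
¬¬((p2 ∧ p2) ≡ (p1 ∧ p2)) ∧ ((((p1 ⊃ p2) ⊃ (p1 ⊃ p1)) ⊃ ((p2 ∧ p2) ⊃ p2)) ∧ (p1 ⊃ (p2 ∨ p2))) = 1 ∧ 2/3 = 2/3
¬(¬¬((p2 ∧ p2) ≡ (p1 ∧ p2)) ∧ ((((p1 ⊃ p2) ⊃ (p1 ⊃ p1)) ⊃ ((p2 ∧ p2) ⊃ p2)) ∧ (p1 ⊃ (p2 ∨ p2)))) = ¬2/3 = 1/3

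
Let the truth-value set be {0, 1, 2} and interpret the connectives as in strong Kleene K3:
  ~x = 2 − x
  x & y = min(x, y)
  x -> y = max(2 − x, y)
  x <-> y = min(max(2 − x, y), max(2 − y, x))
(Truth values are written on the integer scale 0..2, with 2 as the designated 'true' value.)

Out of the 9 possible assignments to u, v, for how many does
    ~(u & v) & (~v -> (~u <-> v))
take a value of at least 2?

2

u = 0, v = 0 ↦ 0  <
u = 0, v = 1 ↦ 1  <
u = 0, v = 2 ↦ 2  ≥
u = 1, v = 0 ↦ 1  <
u = 1, v = 1 ↦ 1  <
u = 1, v = 2 ↦ 1  <
u = 2, v = 0 ↦ 2  ≥
u = 2, v = 1 ↦ 1  <
u = 2, v = 2 ↦ 0  <
So 2 of the 9 assignments meet the threshold.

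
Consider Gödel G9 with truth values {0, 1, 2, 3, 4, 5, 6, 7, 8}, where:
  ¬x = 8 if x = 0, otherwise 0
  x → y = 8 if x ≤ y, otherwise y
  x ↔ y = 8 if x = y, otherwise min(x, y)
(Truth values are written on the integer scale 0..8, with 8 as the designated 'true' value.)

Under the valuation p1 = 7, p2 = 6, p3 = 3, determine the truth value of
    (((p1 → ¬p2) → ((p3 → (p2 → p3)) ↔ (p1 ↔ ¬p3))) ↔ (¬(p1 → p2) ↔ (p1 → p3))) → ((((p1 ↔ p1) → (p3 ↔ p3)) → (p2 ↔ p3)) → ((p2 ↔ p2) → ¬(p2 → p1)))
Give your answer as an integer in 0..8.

¬p2 = ¬6 = 0
p1 → ¬p2 = 7 → 0 = 0
p2 → p3 = 6 → 3 = 3
p3 → (p2 → p3) = 3 → 3 = 8
¬p3 = ¬3 = 0
p1 ↔ ¬p3 = 7 ↔ 0 = 0
(p3 → (p2 → p3)) ↔ (p1 ↔ ¬p3) = 8 ↔ 0 = 0
(p1 → ¬p2) → ((p3 → (p2 → p3)) ↔ (p1 ↔ ¬p3)) = 0 → 0 = 8
p1 → p2 = 7 → 6 = 6
¬(p1 → p2) = ¬6 = 0
p1 → p3 = 7 → 3 = 3
¬(p1 → p2) ↔ (p1 → p3) = 0 ↔ 3 = 0
((p1 → ¬p2) → ((p3 → (p2 → p3)) ↔ (p1 ↔ ¬p3))) ↔ (¬(p1 → p2) ↔ (p1 → p3)) = 8 ↔ 0 = 0
p1 ↔ p1 = 7 ↔ 7 = 8
p3 ↔ p3 = 3 ↔ 3 = 8
(p1 ↔ p1) → (p3 ↔ p3) = 8 → 8 = 8
p2 ↔ p3 = 6 ↔ 3 = 3
((p1 ↔ p1) → (p3 ↔ p3)) → (p2 ↔ p3) = 8 → 3 = 3
p2 ↔ p2 = 6 ↔ 6 = 8
p2 → p1 = 6 → 7 = 8
¬(p2 → p1) = ¬8 = 0
(p2 ↔ p2) → ¬(p2 → p1) = 8 → 0 = 0
(((p1 ↔ p1) → (p3 ↔ p3)) → (p2 ↔ p3)) → ((p2 ↔ p2) → ¬(p2 → p1)) = 3 → 0 = 0
(((p1 → ¬p2) → ((p3 → (p2 → p3)) ↔ (p1 ↔ ¬p3))) ↔ (¬(p1 → p2) ↔ (p1 → p3))) → ((((p1 ↔ p1) → (p3 ↔ p3)) → (p2 ↔ p3)) → ((p2 ↔ p2) → ¬(p2 → p1))) = 0 → 0 = 8

8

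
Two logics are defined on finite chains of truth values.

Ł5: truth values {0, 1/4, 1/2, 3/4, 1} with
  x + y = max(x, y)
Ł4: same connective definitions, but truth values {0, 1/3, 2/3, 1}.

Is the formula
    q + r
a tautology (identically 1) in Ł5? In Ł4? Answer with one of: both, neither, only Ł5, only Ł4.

neither

In Ł5: at q = 0, r = 0 the value is 0 — not a tautology.
In Ł4: at q = 0, r = 0 the value is 0 — not a tautology.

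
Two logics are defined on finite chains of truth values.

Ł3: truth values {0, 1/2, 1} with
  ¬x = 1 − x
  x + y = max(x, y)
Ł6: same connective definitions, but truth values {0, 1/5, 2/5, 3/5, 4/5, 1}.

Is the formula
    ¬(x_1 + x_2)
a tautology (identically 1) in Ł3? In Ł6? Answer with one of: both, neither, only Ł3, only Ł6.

neither

In Ł3: at x_1 = 0, x_2 = 1/2 the value is 1/2 — not a tautology.
In Ł6: at x_1 = 0, x_2 = 1/5 the value is 4/5 — not a tautology.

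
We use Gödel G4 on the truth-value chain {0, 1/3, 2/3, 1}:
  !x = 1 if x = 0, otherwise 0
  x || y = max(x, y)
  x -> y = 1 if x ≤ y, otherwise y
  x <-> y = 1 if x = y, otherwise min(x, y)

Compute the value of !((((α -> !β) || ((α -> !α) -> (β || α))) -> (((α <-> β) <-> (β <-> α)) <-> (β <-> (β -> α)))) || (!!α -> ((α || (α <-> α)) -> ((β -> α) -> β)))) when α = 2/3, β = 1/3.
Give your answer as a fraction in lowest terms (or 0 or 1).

!β = !1/3 = 0
α -> !β = 2/3 -> 0 = 0
!α = !2/3 = 0
α -> !α = 2/3 -> 0 = 0
β || α = 1/3 || 2/3 = 2/3
(α -> !α) -> (β || α) = 0 -> 2/3 = 1
(α -> !β) || ((α -> !α) -> (β || α)) = 0 || 1 = 1
α <-> β = 2/3 <-> 1/3 = 1/3
β <-> α = 1/3 <-> 2/3 = 1/3
(α <-> β) <-> (β <-> α) = 1/3 <-> 1/3 = 1
β -> α = 1/3 -> 2/3 = 1
β <-> (β -> α) = 1/3 <-> 1 = 1/3
((α <-> β) <-> (β <-> α)) <-> (β <-> (β -> α)) = 1 <-> 1/3 = 1/3
((α -> !β) || ((α -> !α) -> (β || α))) -> (((α <-> β) <-> (β <-> α)) <-> (β <-> (β -> α))) = 1 -> 1/3 = 1/3
!α = !2/3 = 0
!!α = !0 = 1
α <-> α = 2/3 <-> 2/3 = 1
α || (α <-> α) = 2/3 || 1 = 1
β -> α = 1/3 -> 2/3 = 1
(β -> α) -> β = 1 -> 1/3 = 1/3
(α || (α <-> α)) -> ((β -> α) -> β) = 1 -> 1/3 = 1/3
!!α -> ((α || (α <-> α)) -> ((β -> α) -> β)) = 1 -> 1/3 = 1/3
(((α -> !β) || ((α -> !α) -> (β || α))) -> (((α <-> β) <-> (β <-> α)) <-> (β <-> (β -> α)))) || (!!α -> ((α || (α <-> α)) -> ((β -> α) -> β))) = 1/3 || 1/3 = 1/3
!((((α -> !β) || ((α -> !α) -> (β || α))) -> (((α <-> β) <-> (β <-> α)) <-> (β <-> (β -> α)))) || (!!α -> ((α || (α <-> α)) -> ((β -> α) -> β)))) = !1/3 = 0

0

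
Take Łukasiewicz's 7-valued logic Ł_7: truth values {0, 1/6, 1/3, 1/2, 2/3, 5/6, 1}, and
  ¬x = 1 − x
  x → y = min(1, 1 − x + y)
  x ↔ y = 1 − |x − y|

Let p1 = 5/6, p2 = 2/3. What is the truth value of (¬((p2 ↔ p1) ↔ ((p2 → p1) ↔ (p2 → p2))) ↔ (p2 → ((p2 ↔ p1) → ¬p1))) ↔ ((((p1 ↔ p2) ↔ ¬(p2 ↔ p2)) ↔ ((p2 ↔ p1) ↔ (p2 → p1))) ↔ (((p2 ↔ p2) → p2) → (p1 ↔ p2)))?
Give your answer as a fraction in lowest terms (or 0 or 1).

5/6

p2 ↔ p1 = 2/3 ↔ 5/6 = 5/6
p2 → p1 = 2/3 → 5/6 = 1
p2 → p2 = 2/3 → 2/3 = 1
(p2 → p1) ↔ (p2 → p2) = 1 ↔ 1 = 1
(p2 ↔ p1) ↔ ((p2 → p1) ↔ (p2 → p2)) = 5/6 ↔ 1 = 5/6
¬((p2 ↔ p1) ↔ ((p2 → p1) ↔ (p2 → p2))) = ¬5/6 = 1/6
p2 ↔ p1 = 2/3 ↔ 5/6 = 5/6
¬p1 = ¬5/6 = 1/6
(p2 ↔ p1) → ¬p1 = 5/6 → 1/6 = 1/3
p2 → ((p2 ↔ p1) → ¬p1) = 2/3 → 1/3 = 2/3
¬((p2 ↔ p1) ↔ ((p2 → p1) ↔ (p2 → p2))) ↔ (p2 → ((p2 ↔ p1) → ¬p1)) = 1/6 ↔ 2/3 = 1/2
p1 ↔ p2 = 5/6 ↔ 2/3 = 5/6
p2 ↔ p2 = 2/3 ↔ 2/3 = 1
¬(p2 ↔ p2) = ¬1 = 0
(p1 ↔ p2) ↔ ¬(p2 ↔ p2) = 5/6 ↔ 0 = 1/6
p2 ↔ p1 = 2/3 ↔ 5/6 = 5/6
p2 → p1 = 2/3 → 5/6 = 1
(p2 ↔ p1) ↔ (p2 → p1) = 5/6 ↔ 1 = 5/6
((p1 ↔ p2) ↔ ¬(p2 ↔ p2)) ↔ ((p2 ↔ p1) ↔ (p2 → p1)) = 1/6 ↔ 5/6 = 1/3
p2 ↔ p2 = 2/3 ↔ 2/3 = 1
(p2 ↔ p2) → p2 = 1 → 2/3 = 2/3
p1 ↔ p2 = 5/6 ↔ 2/3 = 5/6
((p2 ↔ p2) → p2) → (p1 ↔ p2) = 2/3 → 5/6 = 1
(((p1 ↔ p2) ↔ ¬(p2 ↔ p2)) ↔ ((p2 ↔ p1) ↔ (p2 → p1))) ↔ (((p2 ↔ p2) → p2) → (p1 ↔ p2)) = 1/3 ↔ 1 = 1/3
(¬((p2 ↔ p1) ↔ ((p2 → p1) ↔ (p2 → p2))) ↔ (p2 → ((p2 ↔ p1) → ¬p1))) ↔ ((((p1 ↔ p2) ↔ ¬(p2 ↔ p2)) ↔ ((p2 ↔ p1) ↔ (p2 → p1))) ↔ (((p2 ↔ p2) → p2) → (p1 ↔ p2))) = 1/2 ↔ 1/3 = 5/6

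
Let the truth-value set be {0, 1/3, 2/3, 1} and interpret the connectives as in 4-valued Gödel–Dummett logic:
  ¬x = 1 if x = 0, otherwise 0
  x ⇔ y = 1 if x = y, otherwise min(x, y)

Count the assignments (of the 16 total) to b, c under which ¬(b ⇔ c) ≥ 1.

6

b = 0, c = 0 ↦ 0  <
b = 0, c = 1/3 ↦ 1  ≥
b = 0, c = 2/3 ↦ 1  ≥
b = 0, c = 1 ↦ 1  ≥
b = 1/3, c = 0 ↦ 1  ≥
b = 1/3, c = 1/3 ↦ 0  <
b = 1/3, c = 2/3 ↦ 0  <
b = 1/3, c = 1 ↦ 0  <
b = 2/3, c = 0 ↦ 1  ≥
b = 2/3, c = 1/3 ↦ 0  <
b = 2/3, c = 2/3 ↦ 0  <
b = 2/3, c = 1 ↦ 0  <
b = 1, c = 0 ↦ 1  ≥
b = 1, c = 1/3 ↦ 0  <
b = 1, c = 2/3 ↦ 0  <
b = 1, c = 1 ↦ 0  <
So 6 of the 16 assignments meet the threshold.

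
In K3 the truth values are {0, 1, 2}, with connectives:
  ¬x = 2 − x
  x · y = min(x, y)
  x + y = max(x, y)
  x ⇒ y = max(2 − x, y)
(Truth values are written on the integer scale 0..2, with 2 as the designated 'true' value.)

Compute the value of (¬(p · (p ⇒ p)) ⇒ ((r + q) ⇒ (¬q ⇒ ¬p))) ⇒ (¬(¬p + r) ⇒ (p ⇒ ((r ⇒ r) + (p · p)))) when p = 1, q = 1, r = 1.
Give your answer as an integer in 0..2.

1

p ⇒ p = 1 ⇒ 1 = 1
p · (p ⇒ p) = 1 · 1 = 1
¬(p · (p ⇒ p)) = ¬1 = 1
r + q = 1 + 1 = 1
¬q = ¬1 = 1
¬p = ¬1 = 1
¬q ⇒ ¬p = 1 ⇒ 1 = 1
(r + q) ⇒ (¬q ⇒ ¬p) = 1 ⇒ 1 = 1
¬(p · (p ⇒ p)) ⇒ ((r + q) ⇒ (¬q ⇒ ¬p)) = 1 ⇒ 1 = 1
¬p = ¬1 = 1
¬p + r = 1 + 1 = 1
¬(¬p + r) = ¬1 = 1
r ⇒ r = 1 ⇒ 1 = 1
p · p = 1 · 1 = 1
(r ⇒ r) + (p · p) = 1 + 1 = 1
p ⇒ ((r ⇒ r) + (p · p)) = 1 ⇒ 1 = 1
¬(¬p + r) ⇒ (p ⇒ ((r ⇒ r) + (p · p))) = 1 ⇒ 1 = 1
(¬(p · (p ⇒ p)) ⇒ ((r + q) ⇒ (¬q ⇒ ¬p))) ⇒ (¬(¬p + r) ⇒ (p ⇒ ((r ⇒ r) + (p · p)))) = 1 ⇒ 1 = 1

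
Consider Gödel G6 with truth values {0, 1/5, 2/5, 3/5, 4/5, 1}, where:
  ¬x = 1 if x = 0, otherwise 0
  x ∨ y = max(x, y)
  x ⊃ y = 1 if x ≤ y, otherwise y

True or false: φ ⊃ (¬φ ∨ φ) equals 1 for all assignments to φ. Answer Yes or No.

Yes

φ = 0 ↦ 1
φ = 1/5 ↦ 1
φ = 2/5 ↦ 1
φ = 3/5 ↦ 1
φ = 4/5 ↦ 1
φ = 1 ↦ 1
Every assignment gives a value ≥ 1.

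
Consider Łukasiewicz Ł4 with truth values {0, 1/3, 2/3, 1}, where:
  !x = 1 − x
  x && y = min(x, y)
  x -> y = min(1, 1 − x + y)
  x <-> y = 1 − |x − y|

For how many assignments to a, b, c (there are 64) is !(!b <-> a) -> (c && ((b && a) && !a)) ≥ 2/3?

43

value 1: 25 assignments (counts)
value 2/3: 18 assignments (counts)
value 1/3: 13 assignments
value 0: 8 assignments
So 43 of the 64 assignments meet the threshold.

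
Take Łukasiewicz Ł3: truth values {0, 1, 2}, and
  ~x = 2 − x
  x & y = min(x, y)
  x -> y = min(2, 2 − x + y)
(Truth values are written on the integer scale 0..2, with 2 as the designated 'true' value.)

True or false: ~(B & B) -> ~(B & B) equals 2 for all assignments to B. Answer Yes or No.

B = 0 ↦ 2
B = 1 ↦ 2
B = 2 ↦ 2
Every assignment gives a value ≥ 2.

Yes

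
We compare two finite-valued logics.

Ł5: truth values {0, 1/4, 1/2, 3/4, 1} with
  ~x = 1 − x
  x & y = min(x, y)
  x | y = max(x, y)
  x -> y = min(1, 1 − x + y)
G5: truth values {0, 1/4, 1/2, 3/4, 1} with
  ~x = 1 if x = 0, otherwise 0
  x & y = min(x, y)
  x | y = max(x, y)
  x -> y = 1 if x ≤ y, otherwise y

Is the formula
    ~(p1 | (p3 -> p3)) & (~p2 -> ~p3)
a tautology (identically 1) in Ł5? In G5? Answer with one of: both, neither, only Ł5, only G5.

neither

In Ł5: at p1 = 0, p2 = 0, p3 = 0 the value is 0 — not a tautology.
In G5: at p1 = 0, p2 = 0, p3 = 0 the value is 0 — not a tautology.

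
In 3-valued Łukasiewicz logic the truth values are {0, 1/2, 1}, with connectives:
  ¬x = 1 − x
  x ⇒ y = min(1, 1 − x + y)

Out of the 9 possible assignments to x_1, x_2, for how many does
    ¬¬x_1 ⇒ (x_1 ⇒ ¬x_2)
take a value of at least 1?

7

x_1 = 0, x_2 = 0 ↦ 1  ≥
x_1 = 0, x_2 = 1/2 ↦ 1  ≥
x_1 = 0, x_2 = 1 ↦ 1  ≥
x_1 = 1/2, x_2 = 0 ↦ 1  ≥
x_1 = 1/2, x_2 = 1/2 ↦ 1  ≥
x_1 = 1/2, x_2 = 1 ↦ 1  ≥
x_1 = 1, x_2 = 0 ↦ 1  ≥
x_1 = 1, x_2 = 1/2 ↦ 1/2  <
x_1 = 1, x_2 = 1 ↦ 0  <
So 7 of the 9 assignments meet the threshold.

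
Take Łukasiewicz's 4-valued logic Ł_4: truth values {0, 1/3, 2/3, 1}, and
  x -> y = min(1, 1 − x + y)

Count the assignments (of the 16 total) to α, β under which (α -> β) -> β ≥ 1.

α = 0, β = 0 ↦ 0  <
α = 0, β = 1/3 ↦ 1/3  <
α = 0, β = 2/3 ↦ 2/3  <
α = 0, β = 1 ↦ 1  ≥
α = 1/3, β = 0 ↦ 1/3  <
α = 1/3, β = 1/3 ↦ 1/3  <
α = 1/3, β = 2/3 ↦ 2/3  <
α = 1/3, β = 1 ↦ 1  ≥
α = 2/3, β = 0 ↦ 2/3  <
α = 2/3, β = 1/3 ↦ 2/3  <
α = 2/3, β = 2/3 ↦ 2/3  <
α = 2/3, β = 1 ↦ 1  ≥
α = 1, β = 0 ↦ 1  ≥
α = 1, β = 1/3 ↦ 1  ≥
α = 1, β = 2/3 ↦ 1  ≥
α = 1, β = 1 ↦ 1  ≥
So 7 of the 16 assignments meet the threshold.

7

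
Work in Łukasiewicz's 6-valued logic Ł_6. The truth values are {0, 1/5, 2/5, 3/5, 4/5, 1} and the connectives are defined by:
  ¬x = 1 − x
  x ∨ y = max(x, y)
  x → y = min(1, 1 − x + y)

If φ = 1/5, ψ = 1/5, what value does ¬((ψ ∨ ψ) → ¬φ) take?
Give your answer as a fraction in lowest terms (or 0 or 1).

ψ ∨ ψ = 1/5 ∨ 1/5 = 1/5
¬φ = ¬1/5 = 4/5
(ψ ∨ ψ) → ¬φ = 1/5 → 4/5 = 1
¬((ψ ∨ ψ) → ¬φ) = ¬1 = 0

0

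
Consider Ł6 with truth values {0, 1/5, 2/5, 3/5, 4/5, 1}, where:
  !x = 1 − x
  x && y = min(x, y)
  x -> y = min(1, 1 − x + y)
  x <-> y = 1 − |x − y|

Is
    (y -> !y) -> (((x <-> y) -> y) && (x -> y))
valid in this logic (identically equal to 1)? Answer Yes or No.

No

Counterexample: take x = 0, y = 0.
!y = !0 = 1
y -> !y = 0 -> 1 = 1
x <-> y = 0 <-> 0 = 1
(x <-> y) -> y = 1 -> 0 = 0
x -> y = 0 -> 0 = 1
((x <-> y) -> y) && (x -> y) = 0 && 1 = 0
(y -> !y) -> (((x <-> y) -> y) && (x -> y)) = 1 -> 0 = 0
This gives 0 ≠ 1.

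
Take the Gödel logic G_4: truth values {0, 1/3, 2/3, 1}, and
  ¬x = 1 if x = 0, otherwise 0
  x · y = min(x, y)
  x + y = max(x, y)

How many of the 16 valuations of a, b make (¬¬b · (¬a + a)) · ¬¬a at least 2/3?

6

a = 0, b = 0 ↦ 0  <
a = 0, b = 1/3 ↦ 0  <
a = 0, b = 2/3 ↦ 0  <
a = 0, b = 1 ↦ 0  <
a = 1/3, b = 0 ↦ 0  <
a = 1/3, b = 1/3 ↦ 1/3  <
a = 1/3, b = 2/3 ↦ 1/3  <
a = 1/3, b = 1 ↦ 1/3  <
a = 2/3, b = 0 ↦ 0  <
a = 2/3, b = 1/3 ↦ 2/3  ≥
a = 2/3, b = 2/3 ↦ 2/3  ≥
a = 2/3, b = 1 ↦ 2/3  ≥
a = 1, b = 0 ↦ 0  <
a = 1, b = 1/3 ↦ 1  ≥
a = 1, b = 2/3 ↦ 1  ≥
a = 1, b = 1 ↦ 1  ≥
So 6 of the 16 assignments meet the threshold.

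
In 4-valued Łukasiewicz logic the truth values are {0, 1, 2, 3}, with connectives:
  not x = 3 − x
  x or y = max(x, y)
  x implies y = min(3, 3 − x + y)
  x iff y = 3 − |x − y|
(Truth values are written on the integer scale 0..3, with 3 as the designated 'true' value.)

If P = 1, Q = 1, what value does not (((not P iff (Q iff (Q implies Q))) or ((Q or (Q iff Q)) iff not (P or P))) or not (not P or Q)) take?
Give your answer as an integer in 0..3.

1

not P = not 1 = 2
Q implies Q = 1 implies 1 = 3
Q iff (Q implies Q) = 1 iff 3 = 1
not P iff (Q iff (Q implies Q)) = 2 iff 1 = 2
Q iff Q = 1 iff 1 = 3
Q or (Q iff Q) = 1 or 3 = 3
P or P = 1 or 1 = 1
not (P or P) = not 1 = 2
(Q or (Q iff Q)) iff not (P or P) = 3 iff 2 = 2
(not P iff (Q iff (Q implies Q))) or ((Q or (Q iff Q)) iff not (P or P)) = 2 or 2 = 2
not P = not 1 = 2
not P or Q = 2 or 1 = 2
not (not P or Q) = not 2 = 1
((not P iff (Q iff (Q implies Q))) or ((Q or (Q iff Q)) iff not (P or P))) or not (not P or Q) = 2 or 1 = 2
not (((not P iff (Q iff (Q implies Q))) or ((Q or (Q iff Q)) iff not (P or P))) or not (not P or Q)) = not 2 = 1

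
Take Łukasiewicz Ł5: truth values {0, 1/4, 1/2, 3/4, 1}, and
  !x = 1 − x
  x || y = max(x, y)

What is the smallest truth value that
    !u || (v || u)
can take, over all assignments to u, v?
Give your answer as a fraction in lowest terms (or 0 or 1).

1/2

Take u = 1/2, v = 0:
!u = !1/2 = 1/2
v || u = 0 || 1/2 = 1/2
!u || (v || u) = 1/2 || 1/2 = 1/2
No assignment yields a value below 1/2, so this is the minimum.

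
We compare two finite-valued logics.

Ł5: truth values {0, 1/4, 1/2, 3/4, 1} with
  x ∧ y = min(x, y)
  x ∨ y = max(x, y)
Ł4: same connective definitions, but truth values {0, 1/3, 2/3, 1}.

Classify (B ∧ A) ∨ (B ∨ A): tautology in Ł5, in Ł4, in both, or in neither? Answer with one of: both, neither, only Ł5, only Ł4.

In Ł5: at A = 0, B = 0 the value is 0 — not a tautology.
In Ł4: at A = 0, B = 0 the value is 0 — not a tautology.

neither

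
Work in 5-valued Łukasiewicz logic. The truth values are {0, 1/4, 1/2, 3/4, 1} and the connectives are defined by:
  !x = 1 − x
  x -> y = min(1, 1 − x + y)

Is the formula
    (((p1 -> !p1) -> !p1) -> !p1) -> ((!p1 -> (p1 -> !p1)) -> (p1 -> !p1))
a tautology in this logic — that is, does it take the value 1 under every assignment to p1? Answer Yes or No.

p1 = 0 ↦ 1
p1 = 1/4 ↦ 1
p1 = 1/2 ↦ 1
p1 = 3/4 ↦ 1
p1 = 1 ↦ 1
Every assignment gives a value ≥ 1.

Yes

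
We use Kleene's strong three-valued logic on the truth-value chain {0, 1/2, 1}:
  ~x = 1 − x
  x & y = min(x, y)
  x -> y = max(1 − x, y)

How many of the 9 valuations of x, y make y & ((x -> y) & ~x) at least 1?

x = 0, y = 0 ↦ 0  <
x = 0, y = 1/2 ↦ 1/2  <
x = 0, y = 1 ↦ 1  ≥
x = 1/2, y = 0 ↦ 0  <
x = 1/2, y = 1/2 ↦ 1/2  <
x = 1/2, y = 1 ↦ 1/2  <
x = 1, y = 0 ↦ 0  <
x = 1, y = 1/2 ↦ 0  <
x = 1, y = 1 ↦ 0  <
So 1 of the 9 assignments meets the threshold.

1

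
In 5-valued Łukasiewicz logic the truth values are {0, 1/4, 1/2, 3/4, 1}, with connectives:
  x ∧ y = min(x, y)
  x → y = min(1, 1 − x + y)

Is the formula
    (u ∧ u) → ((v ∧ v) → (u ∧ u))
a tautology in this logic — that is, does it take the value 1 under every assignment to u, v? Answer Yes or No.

At u = 1/4, v = 1, for instance:
u ∧ u = 1/4 ∧ 1/4 = 1/4
v ∧ v = 1 ∧ 1 = 1
(v ∧ v) → (u ∧ u) = 1 → 1/4 = 1/4
(u ∧ u) → ((v ∧ v) → (u ∧ u)) = 1/4 → 1/4 = 1
and checking the remaining 24 assignments likewise gives ≥ 1 in every case.

Yes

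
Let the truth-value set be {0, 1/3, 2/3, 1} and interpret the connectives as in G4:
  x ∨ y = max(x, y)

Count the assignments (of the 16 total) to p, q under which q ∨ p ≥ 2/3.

p = 0, q = 0 ↦ 0  <
p = 0, q = 1/3 ↦ 1/3  <
p = 0, q = 2/3 ↦ 2/3  ≥
p = 0, q = 1 ↦ 1  ≥
p = 1/3, q = 0 ↦ 1/3  <
p = 1/3, q = 1/3 ↦ 1/3  <
p = 1/3, q = 2/3 ↦ 2/3  ≥
p = 1/3, q = 1 ↦ 1  ≥
p = 2/3, q = 0 ↦ 2/3  ≥
p = 2/3, q = 1/3 ↦ 2/3  ≥
p = 2/3, q = 2/3 ↦ 2/3  ≥
p = 2/3, q = 1 ↦ 1  ≥
p = 1, q = 0 ↦ 1  ≥
p = 1, q = 1/3 ↦ 1  ≥
p = 1, q = 2/3 ↦ 1  ≥
p = 1, q = 1 ↦ 1  ≥
So 12 of the 16 assignments meet the threshold.

12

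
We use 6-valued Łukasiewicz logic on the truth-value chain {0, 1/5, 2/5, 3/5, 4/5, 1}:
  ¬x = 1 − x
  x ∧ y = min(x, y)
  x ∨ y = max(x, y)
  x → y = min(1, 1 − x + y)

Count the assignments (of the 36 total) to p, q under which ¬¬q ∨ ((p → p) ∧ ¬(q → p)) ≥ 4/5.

12

value 1: 6 assignments (counts)
value 4/5: 6 assignments (counts)
value 3/5: 6 assignments
value 2/5: 6 assignments
value 1/5: 6 assignments
value 0: 6 assignments
So 12 of the 36 assignments meet the threshold.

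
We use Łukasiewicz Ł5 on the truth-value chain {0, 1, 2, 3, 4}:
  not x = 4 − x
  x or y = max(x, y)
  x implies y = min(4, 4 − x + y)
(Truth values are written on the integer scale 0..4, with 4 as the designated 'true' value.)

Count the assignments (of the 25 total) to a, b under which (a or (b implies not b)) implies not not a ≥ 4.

11

value 4: 11 assignments (counts)
value 3: 4 assignments
value 2: 4 assignments
value 1: 3 assignments
value 0: 3 assignments
So 11 of the 25 assignments meet the threshold.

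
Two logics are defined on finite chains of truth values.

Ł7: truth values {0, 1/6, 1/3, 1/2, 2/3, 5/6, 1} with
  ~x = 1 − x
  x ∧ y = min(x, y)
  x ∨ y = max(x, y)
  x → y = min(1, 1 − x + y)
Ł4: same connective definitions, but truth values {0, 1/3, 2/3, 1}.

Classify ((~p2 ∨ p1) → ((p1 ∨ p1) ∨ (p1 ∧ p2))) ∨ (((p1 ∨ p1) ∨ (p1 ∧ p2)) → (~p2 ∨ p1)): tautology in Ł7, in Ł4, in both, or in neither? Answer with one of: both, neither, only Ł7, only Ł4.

both

In Ł7: every assignment gives 1 — tautology.
In Ł4: every assignment gives 1 — tautology.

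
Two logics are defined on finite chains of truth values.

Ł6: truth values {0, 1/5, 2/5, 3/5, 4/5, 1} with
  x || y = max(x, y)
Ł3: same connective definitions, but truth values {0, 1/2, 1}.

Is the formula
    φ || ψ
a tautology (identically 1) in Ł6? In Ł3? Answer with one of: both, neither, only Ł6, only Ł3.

neither

In Ł6: at φ = 0, ψ = 0 the value is 0 — not a tautology.
In Ł3: at φ = 0, ψ = 0 the value is 0 — not a tautology.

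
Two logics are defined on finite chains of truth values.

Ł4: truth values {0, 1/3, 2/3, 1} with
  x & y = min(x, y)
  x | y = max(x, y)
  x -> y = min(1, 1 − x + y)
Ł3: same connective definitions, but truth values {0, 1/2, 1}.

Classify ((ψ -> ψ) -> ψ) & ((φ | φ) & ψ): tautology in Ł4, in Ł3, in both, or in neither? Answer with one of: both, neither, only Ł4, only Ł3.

In Ł4: at φ = 0, ψ = 0 the value is 0 — not a tautology.
In Ł3: at φ = 0, ψ = 0 the value is 0 — not a tautology.

neither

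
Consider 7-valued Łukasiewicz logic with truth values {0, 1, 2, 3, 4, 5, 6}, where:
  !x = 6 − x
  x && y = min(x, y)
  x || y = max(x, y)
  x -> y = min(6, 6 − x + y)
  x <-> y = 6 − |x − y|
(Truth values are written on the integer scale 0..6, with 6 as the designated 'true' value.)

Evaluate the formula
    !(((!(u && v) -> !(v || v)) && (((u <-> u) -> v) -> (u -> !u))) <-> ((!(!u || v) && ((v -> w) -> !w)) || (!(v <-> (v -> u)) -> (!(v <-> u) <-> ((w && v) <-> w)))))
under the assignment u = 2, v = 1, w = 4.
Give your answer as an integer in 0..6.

u && v = 2 && 1 = 1
!(u && v) = !1 = 5
v || v = 1 || 1 = 1
!(v || v) = !1 = 5
!(u && v) -> !(v || v) = 5 -> 5 = 6
u <-> u = 2 <-> 2 = 6
(u <-> u) -> v = 6 -> 1 = 1
!u = !2 = 4
u -> !u = 2 -> 4 = 6
((u <-> u) -> v) -> (u -> !u) = 1 -> 6 = 6
(!(u && v) -> !(v || v)) && (((u <-> u) -> v) -> (u -> !u)) = 6 && 6 = 6
!u = !2 = 4
!u || v = 4 || 1 = 4
!(!u || v) = !4 = 2
v -> w = 1 -> 4 = 6
!w = !4 = 2
(v -> w) -> !w = 6 -> 2 = 2
!(!u || v) && ((v -> w) -> !w) = 2 && 2 = 2
v -> u = 1 -> 2 = 6
v <-> (v -> u) = 1 <-> 6 = 1
!(v <-> (v -> u)) = !1 = 5
v <-> u = 1 <-> 2 = 5
!(v <-> u) = !5 = 1
w && v = 4 && 1 = 1
(w && v) <-> w = 1 <-> 4 = 3
!(v <-> u) <-> ((w && v) <-> w) = 1 <-> 3 = 4
!(v <-> (v -> u)) -> (!(v <-> u) <-> ((w && v) <-> w)) = 5 -> 4 = 5
(!(!u || v) && ((v -> w) -> !w)) || (!(v <-> (v -> u)) -> (!(v <-> u) <-> ((w && v) <-> w))) = 2 || 5 = 5
((!(u && v) -> !(v || v)) && (((u <-> u) -> v) -> (u -> !u))) <-> ((!(!u || v) && ((v -> w) -> !w)) || (!(v <-> (v -> u)) -> (!(v <-> u) <-> ((w && v) <-> w)))) = 6 <-> 5 = 5
!(((!(u && v) -> !(v || v)) && (((u <-> u) -> v) -> (u -> !u))) <-> ((!(!u || v) && ((v -> w) -> !w)) || (!(v <-> (v -> u)) -> (!(v <-> u) <-> ((w && v) <-> w))))) = !5 = 1

1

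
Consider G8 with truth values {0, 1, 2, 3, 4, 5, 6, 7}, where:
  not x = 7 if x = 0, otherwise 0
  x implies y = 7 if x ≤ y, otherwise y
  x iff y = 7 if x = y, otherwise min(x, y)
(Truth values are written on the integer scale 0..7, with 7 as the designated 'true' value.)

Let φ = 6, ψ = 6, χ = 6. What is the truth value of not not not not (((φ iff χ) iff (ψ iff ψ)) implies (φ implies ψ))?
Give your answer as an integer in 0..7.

7

φ iff χ = 6 iff 6 = 7
ψ iff ψ = 6 iff 6 = 7
(φ iff χ) iff (ψ iff ψ) = 7 iff 7 = 7
φ implies ψ = 6 implies 6 = 7
((φ iff χ) iff (ψ iff ψ)) implies (φ implies ψ) = 7 implies 7 = 7
not (((φ iff χ) iff (ψ iff ψ)) implies (φ implies ψ)) = not 7 = 0
not not (((φ iff χ) iff (ψ iff ψ)) implies (φ implies ψ)) = not 0 = 7
not not not (((φ iff χ) iff (ψ iff ψ)) implies (φ implies ψ)) = not 7 = 0
not not not not (((φ iff χ) iff (ψ iff ψ)) implies (φ implies ψ)) = not 0 = 7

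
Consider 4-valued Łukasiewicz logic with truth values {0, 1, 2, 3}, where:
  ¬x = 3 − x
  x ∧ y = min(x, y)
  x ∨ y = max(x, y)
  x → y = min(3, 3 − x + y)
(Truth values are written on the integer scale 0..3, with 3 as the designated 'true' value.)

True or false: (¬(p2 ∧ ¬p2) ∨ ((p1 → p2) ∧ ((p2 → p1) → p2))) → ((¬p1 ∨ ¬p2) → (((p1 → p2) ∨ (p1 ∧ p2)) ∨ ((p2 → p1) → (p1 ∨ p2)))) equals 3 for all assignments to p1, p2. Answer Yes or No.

Counterexample: take p1 = 1, p2 = 0.
¬p2 = ¬0 = 3
p2 ∧ ¬p2 = 0 ∧ 3 = 0
¬(p2 ∧ ¬p2) = ¬0 = 3
p1 → p2 = 1 → 0 = 2
p2 → p1 = 0 → 1 = 3
(p2 → p1) → p2 = 3 → 0 = 0
(p1 → p2) ∧ ((p2 → p1) → p2) = 2 ∧ 0 = 0
¬(p2 ∧ ¬p2) ∨ ((p1 → p2) ∧ ((p2 → p1) → p2)) = 3 ∨ 0 = 3
¬p1 = ¬1 = 2
¬p2 = ¬0 = 3
¬p1 ∨ ¬p2 = 2 ∨ 3 = 3
p1 → p2 = 1 → 0 = 2
p1 ∧ p2 = 1 ∧ 0 = 0
(p1 → p2) ∨ (p1 ∧ p2) = 2 ∨ 0 = 2
p2 → p1 = 0 → 1 = 3
p1 ∨ p2 = 1 ∨ 0 = 1
(p2 → p1) → (p1 ∨ p2) = 3 → 1 = 1
((p1 → p2) ∨ (p1 ∧ p2)) ∨ ((p2 → p1) → (p1 ∨ p2)) = 2 ∨ 1 = 2
(¬p1 ∨ ¬p2) → (((p1 → p2) ∨ (p1 ∧ p2)) ∨ ((p2 → p1) → (p1 ∨ p2))) = 3 → 2 = 2
(¬(p2 ∧ ¬p2) ∨ ((p1 → p2) ∧ ((p2 → p1) → p2))) → ((¬p1 ∨ ¬p2) → (((p1 → p2) ∨ (p1 ∧ p2)) ∨ ((p2 → p1) → (p1 ∨ p2)))) = 3 → 2 = 2
This gives 2 ≠ 3.

No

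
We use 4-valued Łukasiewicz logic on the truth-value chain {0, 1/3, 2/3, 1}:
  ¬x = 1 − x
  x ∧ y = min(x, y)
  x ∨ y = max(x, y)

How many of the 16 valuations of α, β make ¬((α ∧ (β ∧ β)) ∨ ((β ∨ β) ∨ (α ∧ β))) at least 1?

α = 0, β = 0 ↦ 1  ≥
α = 0, β = 1/3 ↦ 2/3  <
α = 0, β = 2/3 ↦ 1/3  <
α = 0, β = 1 ↦ 0  <
α = 1/3, β = 0 ↦ 1  ≥
α = 1/3, β = 1/3 ↦ 2/3  <
α = 1/3, β = 2/3 ↦ 1/3  <
α = 1/3, β = 1 ↦ 0  <
α = 2/3, β = 0 ↦ 1  ≥
α = 2/3, β = 1/3 ↦ 2/3  <
α = 2/3, β = 2/3 ↦ 1/3  <
α = 2/3, β = 1 ↦ 0  <
α = 1, β = 0 ↦ 1  ≥
α = 1, β = 1/3 ↦ 2/3  <
α = 1, β = 2/3 ↦ 1/3  <
α = 1, β = 1 ↦ 0  <
So 4 of the 16 assignments meet the threshold.

4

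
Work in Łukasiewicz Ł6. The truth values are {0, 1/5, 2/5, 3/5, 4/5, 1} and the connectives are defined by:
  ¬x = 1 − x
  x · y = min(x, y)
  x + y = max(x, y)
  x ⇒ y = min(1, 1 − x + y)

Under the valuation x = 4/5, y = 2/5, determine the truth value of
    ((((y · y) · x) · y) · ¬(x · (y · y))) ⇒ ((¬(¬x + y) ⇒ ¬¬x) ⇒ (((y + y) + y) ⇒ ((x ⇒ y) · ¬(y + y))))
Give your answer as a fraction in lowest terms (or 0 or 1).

y · y = 2/5 · 2/5 = 2/5
(y · y) · x = 2/5 · 4/5 = 2/5
((y · y) · x) · y = 2/5 · 2/5 = 2/5
y · y = 2/5 · 2/5 = 2/5
x · (y · y) = 4/5 · 2/5 = 2/5
¬(x · (y · y)) = ¬2/5 = 3/5
(((y · y) · x) · y) · ¬(x · (y · y)) = 2/5 · 3/5 = 2/5
¬x = ¬4/5 = 1/5
¬x + y = 1/5 + 2/5 = 2/5
¬(¬x + y) = ¬2/5 = 3/5
¬x = ¬4/5 = 1/5
¬¬x = ¬1/5 = 4/5
¬(¬x + y) ⇒ ¬¬x = 3/5 ⇒ 4/5 = 1
y + y = 2/5 + 2/5 = 2/5
(y + y) + y = 2/5 + 2/5 = 2/5
x ⇒ y = 4/5 ⇒ 2/5 = 3/5
y + y = 2/5 + 2/5 = 2/5
¬(y + y) = ¬2/5 = 3/5
(x ⇒ y) · ¬(y + y) = 3/5 · 3/5 = 3/5
((y + y) + y) ⇒ ((x ⇒ y) · ¬(y + y)) = 2/5 ⇒ 3/5 = 1
(¬(¬x + y) ⇒ ¬¬x) ⇒ (((y + y) + y) ⇒ ((x ⇒ y) · ¬(y + y))) = 1 ⇒ 1 = 1
((((y · y) · x) · y) · ¬(x · (y · y))) ⇒ ((¬(¬x + y) ⇒ ¬¬x) ⇒ (((y + y) + y) ⇒ ((x ⇒ y) · ¬(y + y)))) = 2/5 ⇒ 1 = 1

1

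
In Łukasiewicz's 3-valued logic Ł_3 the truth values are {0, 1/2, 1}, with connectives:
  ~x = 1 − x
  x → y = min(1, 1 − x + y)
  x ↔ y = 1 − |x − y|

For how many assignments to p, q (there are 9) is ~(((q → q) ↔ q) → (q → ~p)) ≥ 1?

1

p = 0, q = 0 ↦ 0  <
p = 0, q = 1/2 ↦ 0  <
p = 0, q = 1 ↦ 0  <
p = 1/2, q = 0 ↦ 0  <
p = 1/2, q = 1/2 ↦ 0  <
p = 1/2, q = 1 ↦ 1/2  <
p = 1, q = 0 ↦ 0  <
p = 1, q = 1/2 ↦ 0  <
p = 1, q = 1 ↦ 1  ≥
So 1 of the 9 assignments meets the threshold.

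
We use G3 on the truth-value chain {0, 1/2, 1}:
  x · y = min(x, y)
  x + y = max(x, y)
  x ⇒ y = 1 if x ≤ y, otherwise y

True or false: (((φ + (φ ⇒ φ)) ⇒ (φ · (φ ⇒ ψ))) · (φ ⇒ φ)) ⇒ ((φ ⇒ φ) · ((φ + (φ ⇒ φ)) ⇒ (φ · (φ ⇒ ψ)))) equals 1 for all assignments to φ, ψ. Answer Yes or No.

Yes

φ = 0, ψ = 0 ↦ 1
φ = 0, ψ = 1/2 ↦ 1
φ = 0, ψ = 1 ↦ 1
φ = 1/2, ψ = 0 ↦ 1
φ = 1/2, ψ = 1/2 ↦ 1
φ = 1/2, ψ = 1 ↦ 1
φ = 1, ψ = 0 ↦ 1
φ = 1, ψ = 1/2 ↦ 1
φ = 1, ψ = 1 ↦ 1
Every assignment gives a value ≥ 1.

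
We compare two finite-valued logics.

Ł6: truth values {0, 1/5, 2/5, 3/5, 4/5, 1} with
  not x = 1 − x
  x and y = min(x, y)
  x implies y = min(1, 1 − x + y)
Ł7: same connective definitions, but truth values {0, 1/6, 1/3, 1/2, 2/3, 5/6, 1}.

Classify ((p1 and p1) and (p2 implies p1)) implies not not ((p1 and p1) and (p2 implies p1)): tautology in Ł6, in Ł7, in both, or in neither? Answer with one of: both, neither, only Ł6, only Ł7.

In Ł6: every assignment gives 1 — tautology.
In Ł7: every assignment gives 1 — tautology.

both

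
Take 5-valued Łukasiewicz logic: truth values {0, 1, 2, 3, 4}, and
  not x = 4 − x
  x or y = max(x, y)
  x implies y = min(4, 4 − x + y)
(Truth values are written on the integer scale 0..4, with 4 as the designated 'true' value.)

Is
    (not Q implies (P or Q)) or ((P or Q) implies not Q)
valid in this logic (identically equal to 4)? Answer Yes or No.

Yes

At P = 1, Q = 1, for instance:
not Q = not 1 = 3
P or Q = 1 or 1 = 1
not Q implies (P or Q) = 3 implies 1 = 2
(P or Q) implies not Q = 1 implies 3 = 4
(not Q implies (P or Q)) or ((P or Q) implies not Q) = 2 or 4 = 4
and checking the remaining 24 assignments likewise gives ≥ 4 in every case.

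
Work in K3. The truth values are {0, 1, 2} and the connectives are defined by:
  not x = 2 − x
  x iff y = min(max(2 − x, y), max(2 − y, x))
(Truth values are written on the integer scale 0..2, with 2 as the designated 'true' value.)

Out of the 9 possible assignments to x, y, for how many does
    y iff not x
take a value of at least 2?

2

x = 0, y = 0 ↦ 0  <
x = 0, y = 1 ↦ 1  <
x = 0, y = 2 ↦ 2  ≥
x = 1, y = 0 ↦ 1  <
x = 1, y = 1 ↦ 1  <
x = 1, y = 2 ↦ 1  <
x = 2, y = 0 ↦ 2  ≥
x = 2, y = 1 ↦ 1  <
x = 2, y = 2 ↦ 0  <
So 2 of the 9 assignments meet the threshold.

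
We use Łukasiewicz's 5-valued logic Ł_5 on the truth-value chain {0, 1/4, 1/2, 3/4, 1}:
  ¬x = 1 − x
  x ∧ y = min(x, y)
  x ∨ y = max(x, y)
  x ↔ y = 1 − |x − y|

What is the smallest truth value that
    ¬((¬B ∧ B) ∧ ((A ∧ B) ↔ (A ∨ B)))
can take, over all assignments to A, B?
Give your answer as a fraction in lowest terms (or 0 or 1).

1/2

Take A = 0, B = 1/2:
¬B = ¬1/2 = 1/2
¬B ∧ B = 1/2 ∧ 1/2 = 1/2
A ∧ B = 0 ∧ 1/2 = 0
A ∨ B = 0 ∨ 1/2 = 1/2
(A ∧ B) ↔ (A ∨ B) = 0 ↔ 1/2 = 1/2
(¬B ∧ B) ∧ ((A ∧ B) ↔ (A ∨ B)) = 1/2 ∧ 1/2 = 1/2
¬((¬B ∧ B) ∧ ((A ∧ B) ↔ (A ∨ B))) = ¬1/2 = 1/2
No assignment yields a value below 1/2, so this is the minimum.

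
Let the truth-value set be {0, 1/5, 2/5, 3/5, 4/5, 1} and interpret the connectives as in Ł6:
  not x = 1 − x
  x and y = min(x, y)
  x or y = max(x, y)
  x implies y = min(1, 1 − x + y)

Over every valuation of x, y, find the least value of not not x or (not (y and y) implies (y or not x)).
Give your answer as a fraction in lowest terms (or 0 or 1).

Take x = 2/5, y = 0:
not x = not 2/5 = 3/5
not not x = not 3/5 = 2/5
y and y = 0 and 0 = 0
not (y and y) = not 0 = 1
not x = not 2/5 = 3/5
y or not x = 0 or 3/5 = 3/5
not (y and y) implies (y or not x) = 1 implies 3/5 = 3/5
not not x or (not (y and y) implies (y or not x)) = 2/5 or 3/5 = 3/5
No assignment yields a value below 3/5, so this is the minimum.

3/5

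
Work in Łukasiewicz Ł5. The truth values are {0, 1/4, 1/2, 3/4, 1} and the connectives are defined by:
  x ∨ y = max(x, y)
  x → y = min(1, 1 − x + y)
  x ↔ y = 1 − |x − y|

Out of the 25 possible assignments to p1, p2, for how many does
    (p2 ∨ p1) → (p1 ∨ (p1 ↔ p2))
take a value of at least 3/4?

value 1: 19 assignments (counts)
value 3/4: 2 assignments (counts)
value 1/2: 2 assignments
value 1/4: 1 assignment
value 0: 1 assignment
So 21 of the 25 assignments meet the threshold.

21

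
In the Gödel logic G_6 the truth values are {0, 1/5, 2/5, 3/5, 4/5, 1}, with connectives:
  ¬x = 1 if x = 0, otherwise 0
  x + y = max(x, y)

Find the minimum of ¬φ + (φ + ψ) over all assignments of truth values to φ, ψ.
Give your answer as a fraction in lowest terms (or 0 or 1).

Take φ = 1/5, ψ = 0:
¬φ = ¬1/5 = 0
φ + ψ = 1/5 + 0 = 1/5
¬φ + (φ + ψ) = 0 + 1/5 = 1/5
No assignment yields a value below 1/5, so this is the minimum.

1/5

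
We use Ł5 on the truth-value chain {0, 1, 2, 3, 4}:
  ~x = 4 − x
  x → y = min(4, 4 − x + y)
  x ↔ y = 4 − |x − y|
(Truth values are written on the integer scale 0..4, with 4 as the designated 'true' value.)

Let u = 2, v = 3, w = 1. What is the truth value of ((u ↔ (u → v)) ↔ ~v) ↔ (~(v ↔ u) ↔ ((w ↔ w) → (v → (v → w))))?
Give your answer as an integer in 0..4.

3

u → v = 2 → 3 = 4
u ↔ (u → v) = 2 ↔ 4 = 2
~v = ~3 = 1
(u ↔ (u → v)) ↔ ~v = 2 ↔ 1 = 3
v ↔ u = 3 ↔ 2 = 3
~(v ↔ u) = ~3 = 1
w ↔ w = 1 ↔ 1 = 4
v → w = 3 → 1 = 2
v → (v → w) = 3 → 2 = 3
(w ↔ w) → (v → (v → w)) = 4 → 3 = 3
~(v ↔ u) ↔ ((w ↔ w) → (v → (v → w))) = 1 ↔ 3 = 2
((u ↔ (u → v)) ↔ ~v) ↔ (~(v ↔ u) ↔ ((w ↔ w) → (v → (v → w)))) = 3 ↔ 2 = 3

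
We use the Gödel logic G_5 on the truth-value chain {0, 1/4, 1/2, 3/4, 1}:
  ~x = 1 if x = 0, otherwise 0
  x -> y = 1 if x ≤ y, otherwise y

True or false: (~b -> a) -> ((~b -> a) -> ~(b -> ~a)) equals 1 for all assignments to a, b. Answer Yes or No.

Counterexample: take a = 0, b = 1/4.
~b = ~1/4 = 0
~b -> a = 0 -> 0 = 1
~b = ~1/4 = 0
~b -> a = 0 -> 0 = 1
~a = ~0 = 1
b -> ~a = 1/4 -> 1 = 1
~(b -> ~a) = ~1 = 0
(~b -> a) -> ~(b -> ~a) = 1 -> 0 = 0
(~b -> a) -> ((~b -> a) -> ~(b -> ~a)) = 1 -> 0 = 0
This gives 0 ≠ 1.

No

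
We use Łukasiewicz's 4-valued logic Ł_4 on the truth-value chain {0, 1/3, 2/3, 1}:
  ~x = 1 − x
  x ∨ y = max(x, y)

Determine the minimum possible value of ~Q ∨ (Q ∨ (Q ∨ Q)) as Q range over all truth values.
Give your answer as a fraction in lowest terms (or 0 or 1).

2/3

Take Q = 1/3:
~Q = ~1/3 = 2/3
Q ∨ Q = 1/3 ∨ 1/3 = 1/3
Q ∨ (Q ∨ Q) = 1/3 ∨ 1/3 = 1/3
~Q ∨ (Q ∨ (Q ∨ Q)) = 2/3 ∨ 1/3 = 2/3
No assignment yields a value below 2/3, so this is the minimum.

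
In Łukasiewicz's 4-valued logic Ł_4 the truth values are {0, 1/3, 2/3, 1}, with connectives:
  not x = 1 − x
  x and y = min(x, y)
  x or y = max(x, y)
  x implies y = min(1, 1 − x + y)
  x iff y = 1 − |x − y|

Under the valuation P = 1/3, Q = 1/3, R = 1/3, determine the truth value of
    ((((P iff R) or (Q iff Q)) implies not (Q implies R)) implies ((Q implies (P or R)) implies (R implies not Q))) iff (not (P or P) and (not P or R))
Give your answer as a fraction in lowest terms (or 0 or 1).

P iff R = 1/3 iff 1/3 = 1
Q iff Q = 1/3 iff 1/3 = 1
(P iff R) or (Q iff Q) = 1 or 1 = 1
Q implies R = 1/3 implies 1/3 = 1
not (Q implies R) = not 1 = 0
((P iff R) or (Q iff Q)) implies not (Q implies R) = 1 implies 0 = 0
P or R = 1/3 or 1/3 = 1/3
Q implies (P or R) = 1/3 implies 1/3 = 1
not Q = not 1/3 = 2/3
R implies not Q = 1/3 implies 2/3 = 1
(Q implies (P or R)) implies (R implies not Q) = 1 implies 1 = 1
(((P iff R) or (Q iff Q)) implies not (Q implies R)) implies ((Q implies (P or R)) implies (R implies not Q)) = 0 implies 1 = 1
P or P = 1/3 or 1/3 = 1/3
not (P or P) = not 1/3 = 2/3
not P = not 1/3 = 2/3
not P or R = 2/3 or 1/3 = 2/3
not (P or P) and (not P or R) = 2/3 and 2/3 = 2/3
((((P iff R) or (Q iff Q)) implies not (Q implies R)) implies ((Q implies (P or R)) implies (R implies not Q))) iff (not (P or P) and (not P or R)) = 1 iff 2/3 = 2/3

2/3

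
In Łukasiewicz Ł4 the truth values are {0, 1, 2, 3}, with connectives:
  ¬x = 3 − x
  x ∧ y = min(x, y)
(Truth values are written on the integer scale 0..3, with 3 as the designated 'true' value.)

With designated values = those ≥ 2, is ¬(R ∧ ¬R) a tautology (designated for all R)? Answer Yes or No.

Yes

R = 0 ↦ 3
R = 1 ↦ 2
R = 2 ↦ 2
R = 3 ↦ 3
Every assignment gives a value ≥ 2.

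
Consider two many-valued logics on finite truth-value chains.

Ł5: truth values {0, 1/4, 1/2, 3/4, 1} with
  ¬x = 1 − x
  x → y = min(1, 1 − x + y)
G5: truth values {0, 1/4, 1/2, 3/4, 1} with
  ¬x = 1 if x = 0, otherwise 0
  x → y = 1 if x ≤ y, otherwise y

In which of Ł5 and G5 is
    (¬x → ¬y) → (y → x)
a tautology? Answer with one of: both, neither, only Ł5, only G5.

In Ł5: every assignment gives 1 — tautology.
In G5: at x = 1/4, y = 1/2 the value is 1/4 — not a tautology.

only Ł5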